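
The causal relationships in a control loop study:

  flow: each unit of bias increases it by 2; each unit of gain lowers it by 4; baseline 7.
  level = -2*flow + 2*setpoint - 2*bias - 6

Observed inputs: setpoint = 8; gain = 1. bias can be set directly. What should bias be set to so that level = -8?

bias = 2

Substituting into the flow equation gives flow = 2*bias + 3.
level becomes -6*bias + 4.
Solve -6*bias + 4 = -8: bias = (-8 - 4) / -6 = 2.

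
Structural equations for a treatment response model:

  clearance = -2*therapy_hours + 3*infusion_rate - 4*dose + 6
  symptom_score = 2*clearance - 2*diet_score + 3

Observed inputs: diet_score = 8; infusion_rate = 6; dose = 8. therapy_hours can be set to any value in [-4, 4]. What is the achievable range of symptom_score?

Substituting into the clearance equation gives clearance = -2*therapy_hours - 8.
Substituting into the symptom_score equation gives symptom_score = -4*therapy_hours - 29.
Linear in therapy_hours, so extremes are at the endpoints: therapy_hours = -4 gives symptom_score = -13; therapy_hours = 4 gives symptom_score = -45.

-45 to -13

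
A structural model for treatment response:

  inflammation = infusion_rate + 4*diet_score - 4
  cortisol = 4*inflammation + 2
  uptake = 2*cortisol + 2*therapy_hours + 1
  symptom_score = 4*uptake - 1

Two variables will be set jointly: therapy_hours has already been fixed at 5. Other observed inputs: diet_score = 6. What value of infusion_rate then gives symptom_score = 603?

infusion_rate = -3

With therapy_hours held at 5:
Substituting into the inflammation equation gives inflammation = infusion_rate + 20.
Substituting into the cortisol equation gives cortisol = 4*infusion_rate + 82.
Substituting into the uptake equation gives uptake = 8*infusion_rate + 175.
So symptom_score = 32*infusion_rate + 699.
Solve 32*infusion_rate + 699 = 603: infusion_rate = (603 - 699) / 32 = -3.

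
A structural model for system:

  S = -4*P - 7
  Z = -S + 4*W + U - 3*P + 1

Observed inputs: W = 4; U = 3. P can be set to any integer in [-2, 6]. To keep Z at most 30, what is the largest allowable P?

Substituting into the Z equation gives Z = P + 27.
Require P + 27 ≤ 30, so P ≤ 3.
The largest integer in [-2, 6] satisfying this is 3.

P = 3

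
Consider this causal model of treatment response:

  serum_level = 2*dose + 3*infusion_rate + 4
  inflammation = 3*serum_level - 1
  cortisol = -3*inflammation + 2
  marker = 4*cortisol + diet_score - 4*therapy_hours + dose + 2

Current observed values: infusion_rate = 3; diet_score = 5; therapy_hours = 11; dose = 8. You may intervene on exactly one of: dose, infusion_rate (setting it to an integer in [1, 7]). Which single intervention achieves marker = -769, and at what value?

Intervening on dose: with other inputs at their observed values, marker = -71*dose - 485. Solving for -769 gives dose = 4, within [1, 7].
Intervening on infusion_rate: marker = -108*infusion_rate - 729. Reaching -769 requires infusion_rate = 10/27, not an integer.

set dose = 4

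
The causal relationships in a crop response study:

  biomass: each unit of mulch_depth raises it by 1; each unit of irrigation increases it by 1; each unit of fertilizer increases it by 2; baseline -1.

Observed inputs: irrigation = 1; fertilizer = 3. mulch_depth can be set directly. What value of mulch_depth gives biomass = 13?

mulch_depth = 7

Substituting into the biomass equation gives biomass = mulch_depth + 6.
Solve mulch_depth + 6 = 13: mulch_depth = (13 - 6) / 1 = 7.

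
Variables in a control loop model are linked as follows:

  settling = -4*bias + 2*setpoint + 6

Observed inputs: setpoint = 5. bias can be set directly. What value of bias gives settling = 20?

bias = -1

Substituting into the settling equation gives settling = -4*bias + 16.
Solve -4*bias + 16 = 20: bias = (20 - 16) / -4 = -1.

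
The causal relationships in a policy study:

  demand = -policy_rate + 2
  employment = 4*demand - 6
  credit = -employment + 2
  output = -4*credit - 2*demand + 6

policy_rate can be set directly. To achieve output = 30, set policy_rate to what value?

Substituting into the employment equation gives employment = -4*policy_rate + 2.
So credit = 4*policy_rate.
So output = -14*policy_rate + 2.
Solve -14*policy_rate + 2 = 30: policy_rate = (30 - 2) / -14 = -2.

policy_rate = -2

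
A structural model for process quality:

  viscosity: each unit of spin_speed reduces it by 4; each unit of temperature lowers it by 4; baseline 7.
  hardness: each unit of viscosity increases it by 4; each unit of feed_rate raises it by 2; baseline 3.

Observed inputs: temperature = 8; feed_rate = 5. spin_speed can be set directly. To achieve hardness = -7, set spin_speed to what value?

spin_speed = -5

Substituting into the viscosity equation gives viscosity = -4*spin_speed - 25.
Substituting into the hardness equation gives hardness = -16*spin_speed - 87.
Solve -16*spin_speed - 87 = -7: spin_speed = (-7 + 87) / -16 = -5.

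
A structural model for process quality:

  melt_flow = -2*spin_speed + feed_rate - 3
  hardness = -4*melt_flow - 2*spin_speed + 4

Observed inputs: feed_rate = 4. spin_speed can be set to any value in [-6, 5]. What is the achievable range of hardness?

Substituting into the melt_flow equation gives melt_flow = -2*spin_speed + 1.
This gives hardness = 6*spin_speed.
Linear in spin_speed, so extremes are at the endpoints: spin_speed = -6 gives hardness = -36; spin_speed = 5 gives hardness = 30.

-36 to 30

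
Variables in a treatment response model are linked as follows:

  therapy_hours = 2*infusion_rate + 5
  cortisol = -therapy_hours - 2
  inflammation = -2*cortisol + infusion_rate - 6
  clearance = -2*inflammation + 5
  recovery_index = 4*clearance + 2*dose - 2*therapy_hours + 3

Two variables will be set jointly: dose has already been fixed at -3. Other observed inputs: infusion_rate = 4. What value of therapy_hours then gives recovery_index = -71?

therapy_hours = 4

With dose held at -3:
Intervening on therapy_hours fixes its value directly, overriding its dependence on infusion_rate.
Substituting into the inflammation equation gives inflammation = 2*therapy_hours + 2.
This gives clearance = -4*therapy_hours + 1.
Substituting into the recovery_index equation gives recovery_index = -18*therapy_hours + 1.
Solve -18*therapy_hours + 1 = -71: therapy_hours = (-71 - 1) / -18 = 4.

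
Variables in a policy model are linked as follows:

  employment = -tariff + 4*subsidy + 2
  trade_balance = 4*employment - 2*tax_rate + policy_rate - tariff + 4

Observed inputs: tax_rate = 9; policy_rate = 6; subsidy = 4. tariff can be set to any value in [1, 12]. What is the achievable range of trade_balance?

4 to 59

Substituting into the employment equation gives employment = -tariff + 18.
Substituting into the trade_balance equation gives trade_balance = -5*tariff + 64.
Linear in tariff, so extremes are at the endpoints: tariff = 1 gives trade_balance = 59; tariff = 12 gives trade_balance = 4.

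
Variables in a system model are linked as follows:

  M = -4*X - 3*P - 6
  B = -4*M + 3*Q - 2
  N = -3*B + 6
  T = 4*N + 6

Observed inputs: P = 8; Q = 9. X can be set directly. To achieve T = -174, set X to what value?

Substituting into the M equation gives M = -4*X - 30.
Substituting into the B equation gives B = 16*X + 145.
Substituting into the N equation gives N = -48*X - 429.
Substituting into the T equation gives T = -192*X - 1710.
Solve -192*X - 1710 = -174: X = (-174 + 1710) / -192 = -8.

X = -8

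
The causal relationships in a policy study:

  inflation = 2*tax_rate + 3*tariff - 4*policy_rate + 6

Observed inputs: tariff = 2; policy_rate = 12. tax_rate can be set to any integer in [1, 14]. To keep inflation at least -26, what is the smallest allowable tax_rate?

Substituting into the inflation equation gives inflation = 2*tax_rate - 36.
Require 2*tax_rate - 36 ≥ -26, so tax_rate ≥ 5.
The smallest integer in [1, 14] satisfying this is 5.

tax_rate = 5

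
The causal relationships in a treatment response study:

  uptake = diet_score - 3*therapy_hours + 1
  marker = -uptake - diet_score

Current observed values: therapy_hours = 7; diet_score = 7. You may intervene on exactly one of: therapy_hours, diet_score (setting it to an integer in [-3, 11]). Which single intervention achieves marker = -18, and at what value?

Intervening on therapy_hours: with other inputs at their observed values, marker = 3*therapy_hours - 15. Solving for -18 gives therapy_hours = -1, within [-3, 11].
Intervening on diet_score: marker = -2*diet_score + 20. Reaching -18 requires diet_score = 19, outside [-3, 11].

set therapy_hours = -1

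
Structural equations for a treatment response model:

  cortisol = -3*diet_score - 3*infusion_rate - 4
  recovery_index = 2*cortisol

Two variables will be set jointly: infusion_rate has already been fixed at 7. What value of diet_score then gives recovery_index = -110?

With infusion_rate held at 7:
Substituting into the cortisol equation gives cortisol = -3*diet_score - 25.
So recovery_index = -6*diet_score - 50.
Solve -6*diet_score - 50 = -110: diet_score = (-110 + 50) / -6 = 10.

diet_score = 10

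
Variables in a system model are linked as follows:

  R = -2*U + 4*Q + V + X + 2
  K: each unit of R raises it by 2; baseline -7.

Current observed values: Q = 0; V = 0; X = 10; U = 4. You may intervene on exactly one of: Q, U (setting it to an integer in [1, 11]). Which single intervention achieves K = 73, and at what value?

set Q = 9

Intervening on Q: with other inputs at their observed values, K = 8*Q + 1. Solving for 73 gives Q = 9, within [1, 11].
Intervening on U: K = -4*U + 17. Reaching 73 requires U = -14, outside [1, 11].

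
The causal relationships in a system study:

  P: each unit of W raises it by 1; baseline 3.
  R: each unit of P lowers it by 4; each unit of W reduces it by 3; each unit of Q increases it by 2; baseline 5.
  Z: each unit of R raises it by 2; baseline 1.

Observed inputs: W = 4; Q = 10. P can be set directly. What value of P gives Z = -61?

Intervening on P fixes its value directly, overriding its dependence on W.
Substituting into the R equation gives R = -4*P + 13.
Z becomes -8*P + 27.
Solve -8*P + 27 = -61: P = (-61 - 27) / -8 = 11.

P = 11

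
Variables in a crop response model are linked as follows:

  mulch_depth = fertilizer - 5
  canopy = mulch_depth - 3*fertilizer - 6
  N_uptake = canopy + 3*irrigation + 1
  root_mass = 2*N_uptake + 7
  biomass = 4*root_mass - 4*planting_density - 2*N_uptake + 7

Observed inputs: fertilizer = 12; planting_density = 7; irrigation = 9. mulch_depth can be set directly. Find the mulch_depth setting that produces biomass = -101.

Intervening on mulch_depth fixes its value directly, overriding its dependence on fertilizer.
Substituting into the canopy equation gives canopy = mulch_depth - 42.
This gives N_uptake = mulch_depth - 14.
Substituting into the root_mass equation gives root_mass = 2*mulch_depth - 21.
So biomass = 6*mulch_depth - 77.
Solve 6*mulch_depth - 77 = -101: mulch_depth = (-101 + 77) / 6 = -4.

mulch_depth = -4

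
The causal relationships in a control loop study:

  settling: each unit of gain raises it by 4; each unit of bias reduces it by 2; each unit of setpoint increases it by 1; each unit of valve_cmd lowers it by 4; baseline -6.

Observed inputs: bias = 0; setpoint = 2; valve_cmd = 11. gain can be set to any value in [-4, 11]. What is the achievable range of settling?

-64 to -4

Substituting into the settling equation gives settling = 4*gain - 48.
Linear in gain, so extremes are at the endpoints: gain = -4 gives settling = -64; gain = 11 gives settling = -4.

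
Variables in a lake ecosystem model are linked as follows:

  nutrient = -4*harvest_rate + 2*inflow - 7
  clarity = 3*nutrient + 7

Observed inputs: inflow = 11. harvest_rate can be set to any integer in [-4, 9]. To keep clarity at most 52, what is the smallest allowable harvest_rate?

Substituting into the nutrient equation gives nutrient = -4*harvest_rate + 15.
Substituting into the clarity equation gives clarity = -12*harvest_rate + 52.
Require -12*harvest_rate + 52 ≤ 52, so harvest_rate ≥ 0.
The smallest integer in [-4, 9] satisfying this is 0.

harvest_rate = 0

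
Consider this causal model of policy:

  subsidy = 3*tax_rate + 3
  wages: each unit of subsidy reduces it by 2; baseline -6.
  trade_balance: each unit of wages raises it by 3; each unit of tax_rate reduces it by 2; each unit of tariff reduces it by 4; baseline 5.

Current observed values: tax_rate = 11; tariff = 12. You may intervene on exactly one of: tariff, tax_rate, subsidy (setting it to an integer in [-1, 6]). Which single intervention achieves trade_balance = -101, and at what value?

set subsidy = 3

Intervening on tariff: trade_balance = -4*tariff - 251. Reaching -101 requires tariff = -75/2, not an integer.
Intervening on tax_rate: trade_balance = -20*tax_rate - 79. Reaching -101 requires tax_rate = 11/10, not an integer.
Intervening on subsidy: with other inputs at their observed values, trade_balance = -6*subsidy - 83. Solving for -101 gives subsidy = 3, within [-1, 6].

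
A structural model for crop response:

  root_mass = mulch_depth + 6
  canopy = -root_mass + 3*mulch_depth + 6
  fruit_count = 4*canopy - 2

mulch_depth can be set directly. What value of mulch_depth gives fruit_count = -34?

Substituting into the canopy equation gives canopy = 2*mulch_depth.
Substituting into the fruit_count equation gives fruit_count = 8*mulch_depth - 2.
Solve 8*mulch_depth - 2 = -34: mulch_depth = (-34 + 2) / 8 = -4.

mulch_depth = -4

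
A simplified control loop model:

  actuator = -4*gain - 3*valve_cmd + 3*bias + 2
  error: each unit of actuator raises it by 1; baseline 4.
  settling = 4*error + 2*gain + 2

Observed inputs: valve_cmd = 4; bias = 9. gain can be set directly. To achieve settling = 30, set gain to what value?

gain = 4

Substituting into the actuator equation gives actuator = -4*gain + 17.
So error = -4*gain + 21.
So settling = -14*gain + 86.
Solve -14*gain + 86 = 30: gain = (30 - 86) / -14 = 4.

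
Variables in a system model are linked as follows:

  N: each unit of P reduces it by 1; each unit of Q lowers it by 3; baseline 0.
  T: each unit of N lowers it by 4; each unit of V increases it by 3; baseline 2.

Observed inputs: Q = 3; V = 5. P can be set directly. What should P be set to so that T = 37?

Substituting into the N equation gives N = -P - 9.
Substituting into the T equation gives T = 4*P + 53.
Solve 4*P + 53 = 37: P = (37 - 53) / 4 = -4.

P = -4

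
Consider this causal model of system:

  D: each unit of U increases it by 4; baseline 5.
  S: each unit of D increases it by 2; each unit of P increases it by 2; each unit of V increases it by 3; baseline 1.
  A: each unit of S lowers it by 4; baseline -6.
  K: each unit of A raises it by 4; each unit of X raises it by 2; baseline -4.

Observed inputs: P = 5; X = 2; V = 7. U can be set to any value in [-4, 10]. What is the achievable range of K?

-1976 to -184

Substituting into the S equation gives S = 8*U + 42.
Substituting into the A equation gives A = -32*U - 174.
Substituting into the K equation gives K = -128*U - 696.
Linear in U, so extremes are at the endpoints: U = -4 gives K = -184; U = 10 gives K = -1976.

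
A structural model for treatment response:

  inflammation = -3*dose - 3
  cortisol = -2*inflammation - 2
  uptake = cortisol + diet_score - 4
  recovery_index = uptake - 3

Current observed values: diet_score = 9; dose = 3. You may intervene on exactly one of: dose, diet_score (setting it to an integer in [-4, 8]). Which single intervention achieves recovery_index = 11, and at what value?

Intervening on dose: recovery_index = 6*dose + 6. Reaching 11 requires dose = 5/6, not an integer.
Intervening on diet_score: with other inputs at their observed values, recovery_index = diet_score + 15. Solving for 11 gives diet_score = -4, within [-4, 8].

set diet_score = -4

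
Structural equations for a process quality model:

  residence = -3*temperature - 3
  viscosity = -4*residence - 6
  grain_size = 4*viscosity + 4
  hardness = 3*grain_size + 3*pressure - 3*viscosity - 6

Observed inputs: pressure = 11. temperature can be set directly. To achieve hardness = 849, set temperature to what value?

Substituting into the viscosity equation gives viscosity = 12*temperature + 6.
Substituting into the grain_size equation gives grain_size = 48*temperature + 28.
Substituting into the hardness equation gives hardness = 108*temperature + 93.
Solve 108*temperature + 93 = 849: temperature = (849 - 93) / 108 = 7.

temperature = 7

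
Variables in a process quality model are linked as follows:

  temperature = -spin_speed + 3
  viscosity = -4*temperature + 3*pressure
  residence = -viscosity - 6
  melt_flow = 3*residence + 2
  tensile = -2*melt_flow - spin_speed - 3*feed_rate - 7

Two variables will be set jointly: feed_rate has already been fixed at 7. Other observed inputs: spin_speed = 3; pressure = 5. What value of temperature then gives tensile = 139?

With feed_rate held at 7:
Intervening on temperature fixes its value directly, overriding its dependence on spin_speed.
Substituting into the viscosity equation gives viscosity = -4*temperature + 15.
Substituting into the residence equation gives residence = 4*temperature - 21.
So melt_flow = 12*temperature - 61.
So tensile = -24*temperature + 91.
Solve -24*temperature + 91 = 139: temperature = (139 - 91) / -24 = -2.

temperature = -2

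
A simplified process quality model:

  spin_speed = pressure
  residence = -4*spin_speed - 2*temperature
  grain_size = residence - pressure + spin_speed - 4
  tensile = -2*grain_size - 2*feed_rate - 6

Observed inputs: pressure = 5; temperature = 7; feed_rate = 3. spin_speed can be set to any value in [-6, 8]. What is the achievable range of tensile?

Intervening on spin_speed fixes its value directly, overriding its dependence on pressure.
Substituting into the residence equation gives residence = -4*spin_speed - 14.
Substituting into the grain_size equation gives grain_size = -3*spin_speed - 23.
Substituting into the tensile equation gives tensile = 6*spin_speed + 34.
Linear in spin_speed, so extremes are at the endpoints: spin_speed = -6 gives tensile = -2; spin_speed = 8 gives tensile = 82.

-2 to 82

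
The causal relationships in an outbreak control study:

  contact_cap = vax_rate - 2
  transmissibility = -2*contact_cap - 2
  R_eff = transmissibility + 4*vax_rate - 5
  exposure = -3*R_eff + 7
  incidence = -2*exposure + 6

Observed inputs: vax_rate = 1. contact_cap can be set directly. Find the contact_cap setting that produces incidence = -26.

Intervening on contact_cap fixes its value directly, overriding its dependence on vax_rate.
Substituting into the R_eff equation gives R_eff = -2*contact_cap - 3.
This gives exposure = 6*contact_cap + 16.
Substituting into the incidence equation gives incidence = -12*contact_cap - 26.
Solve -12*contact_cap - 26 = -26: contact_cap = (-26 + 26) / -12 = 0.

contact_cap = 0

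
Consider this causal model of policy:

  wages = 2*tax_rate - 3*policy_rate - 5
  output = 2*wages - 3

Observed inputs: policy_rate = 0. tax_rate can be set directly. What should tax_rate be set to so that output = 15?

tax_rate = 7

Substituting into the wages equation gives wages = 2*tax_rate - 5.
output becomes 4*tax_rate - 13.
Solve 4*tax_rate - 13 = 15: tax_rate = (15 + 13) / 4 = 7.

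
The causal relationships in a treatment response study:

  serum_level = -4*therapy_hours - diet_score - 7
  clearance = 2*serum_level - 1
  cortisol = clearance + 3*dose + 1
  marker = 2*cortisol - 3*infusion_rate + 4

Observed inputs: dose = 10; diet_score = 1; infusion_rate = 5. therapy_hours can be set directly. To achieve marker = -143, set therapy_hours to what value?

Substituting into the serum_level equation gives serum_level = -4*therapy_hours - 8.
So clearance = -8*therapy_hours - 17.
This gives cortisol = -8*therapy_hours + 14.
Substituting into the marker equation gives marker = -16*therapy_hours + 17.
Solve -16*therapy_hours + 17 = -143: therapy_hours = (-143 - 17) / -16 = 10.

therapy_hours = 10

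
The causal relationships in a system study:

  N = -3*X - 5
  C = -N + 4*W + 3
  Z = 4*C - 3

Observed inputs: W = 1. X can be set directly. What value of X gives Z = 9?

Substituting into the C equation gives C = 3*X + 12.
This gives Z = 12*X + 45.
Solve 12*X + 45 = 9: X = (9 - 45) / 12 = -3.

X = -3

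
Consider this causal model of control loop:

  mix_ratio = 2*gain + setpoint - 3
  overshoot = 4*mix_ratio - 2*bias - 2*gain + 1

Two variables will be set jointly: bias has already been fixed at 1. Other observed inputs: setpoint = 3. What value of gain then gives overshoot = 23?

With bias held at 1:
Substituting into the mix_ratio equation gives mix_ratio = 2*gain.
Substituting into the overshoot equation gives overshoot = 6*gain - 1.
Solve 6*gain - 1 = 23: gain = (23 + 1) / 6 = 4.

gain = 4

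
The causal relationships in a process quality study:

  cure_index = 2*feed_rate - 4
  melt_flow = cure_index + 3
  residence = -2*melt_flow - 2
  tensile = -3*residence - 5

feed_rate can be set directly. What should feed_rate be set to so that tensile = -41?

feed_rate = -3

Substituting into the melt_flow equation gives melt_flow = 2*feed_rate - 1.
Substituting into the residence equation gives residence = -4*feed_rate.
tensile becomes 12*feed_rate - 5.
Solve 12*feed_rate - 5 = -41: feed_rate = (-41 + 5) / 12 = -3.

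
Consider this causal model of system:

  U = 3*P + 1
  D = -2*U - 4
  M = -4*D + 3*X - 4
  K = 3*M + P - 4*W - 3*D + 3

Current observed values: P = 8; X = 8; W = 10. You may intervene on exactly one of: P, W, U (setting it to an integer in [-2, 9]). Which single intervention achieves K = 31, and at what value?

Intervening on P: K = 91*P + 113. Reaching 31 requires P = -82/91, not an integer.
Intervening on W: K = -4*W + 881. Reaching 31 requires W = 425/2, not an integer.
Intervening on U: with other inputs at their observed values, K = 30*U + 91. Solving for 31 gives U = -2, within [-2, 9].

set U = -2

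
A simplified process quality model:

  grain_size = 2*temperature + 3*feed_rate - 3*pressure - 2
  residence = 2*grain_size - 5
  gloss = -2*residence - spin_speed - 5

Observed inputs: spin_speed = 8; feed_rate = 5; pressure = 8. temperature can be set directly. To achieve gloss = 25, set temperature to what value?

Substituting into the grain_size equation gives grain_size = 2*temperature - 11.
Substituting into the residence equation gives residence = 4*temperature - 27.
Substituting into the gloss equation gives gloss = -8*temperature + 41.
Solve -8*temperature + 41 = 25: temperature = (25 - 41) / -8 = 2.

temperature = 2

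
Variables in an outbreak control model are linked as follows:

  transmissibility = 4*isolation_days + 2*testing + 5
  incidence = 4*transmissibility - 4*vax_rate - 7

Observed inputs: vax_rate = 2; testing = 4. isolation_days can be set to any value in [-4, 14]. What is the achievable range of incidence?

Substituting into the transmissibility equation gives transmissibility = 4*isolation_days + 13.
Substituting into the incidence equation gives incidence = 16*isolation_days + 37.
Linear in isolation_days, so extremes are at the endpoints: isolation_days = -4 gives incidence = -27; isolation_days = 14 gives incidence = 261.

-27 to 261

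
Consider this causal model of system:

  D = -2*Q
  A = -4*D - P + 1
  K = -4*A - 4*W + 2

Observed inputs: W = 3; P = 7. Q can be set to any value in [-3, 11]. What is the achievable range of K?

-338 to 110

Substituting into the A equation gives A = 8*Q - 6.
This gives K = -32*Q + 14.
Linear in Q, so extremes are at the endpoints: Q = -3 gives K = 110; Q = 11 gives K = -338.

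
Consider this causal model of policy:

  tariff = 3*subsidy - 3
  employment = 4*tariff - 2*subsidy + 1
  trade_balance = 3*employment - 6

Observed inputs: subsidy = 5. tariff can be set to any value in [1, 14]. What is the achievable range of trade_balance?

-21 to 135

Intervening on tariff fixes its value directly, overriding its dependence on subsidy.
Substituting into the employment equation gives employment = 4*tariff - 9.
trade_balance becomes 12*tariff - 33.
Linear in tariff, so extremes are at the endpoints: tariff = 1 gives trade_balance = -21; tariff = 14 gives trade_balance = 135.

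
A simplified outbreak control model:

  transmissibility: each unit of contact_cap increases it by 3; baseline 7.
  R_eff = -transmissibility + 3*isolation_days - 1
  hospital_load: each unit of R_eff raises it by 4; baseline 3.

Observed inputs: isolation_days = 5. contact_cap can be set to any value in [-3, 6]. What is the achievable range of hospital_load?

Substituting into the R_eff equation gives R_eff = -3*contact_cap + 7.
This gives hospital_load = -12*contact_cap + 31.
Linear in contact_cap, so extremes are at the endpoints: contact_cap = -3 gives hospital_load = 67; contact_cap = 6 gives hospital_load = -41.

-41 to 67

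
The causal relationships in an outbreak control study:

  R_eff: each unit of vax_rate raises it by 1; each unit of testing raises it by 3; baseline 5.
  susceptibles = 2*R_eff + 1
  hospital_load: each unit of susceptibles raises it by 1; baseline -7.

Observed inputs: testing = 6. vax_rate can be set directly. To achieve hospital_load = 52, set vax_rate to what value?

Substituting into the R_eff equation gives R_eff = vax_rate + 23.
susceptibles becomes 2*vax_rate + 47.
This gives hospital_load = 2*vax_rate + 40.
Solve 2*vax_rate + 40 = 52: vax_rate = (52 - 40) / 2 = 6.

vax_rate = 6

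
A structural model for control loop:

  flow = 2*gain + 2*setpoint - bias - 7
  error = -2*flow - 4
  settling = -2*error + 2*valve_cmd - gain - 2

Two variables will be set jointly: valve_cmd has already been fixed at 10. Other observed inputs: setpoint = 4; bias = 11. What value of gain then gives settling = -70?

gain = -8

With valve_cmd held at 10:
Substituting into the flow equation gives flow = 2*gain - 10.
This gives error = -4*gain + 16.
This gives settling = 7*gain - 14.
Solve 7*gain - 14 = -70: gain = (-70 + 14) / 7 = -8.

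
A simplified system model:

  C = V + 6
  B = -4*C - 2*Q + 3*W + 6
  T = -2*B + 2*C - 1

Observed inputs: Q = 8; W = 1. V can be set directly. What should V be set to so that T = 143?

Substituting into the B equation gives B = -4*V - 31.
Substituting into the T equation gives T = 10*V + 73.
Solve 10*V + 73 = 143: V = (143 - 73) / 10 = 7.

V = 7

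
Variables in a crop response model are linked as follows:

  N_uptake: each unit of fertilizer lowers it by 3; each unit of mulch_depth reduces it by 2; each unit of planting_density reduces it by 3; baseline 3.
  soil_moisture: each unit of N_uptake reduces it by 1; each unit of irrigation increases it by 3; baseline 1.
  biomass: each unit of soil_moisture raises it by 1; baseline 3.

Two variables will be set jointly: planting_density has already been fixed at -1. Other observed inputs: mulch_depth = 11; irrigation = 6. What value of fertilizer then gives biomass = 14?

With planting_density held at -1:
Substituting into the N_uptake equation gives N_uptake = -3*fertilizer - 16.
soil_moisture becomes 3*fertilizer + 35.
So biomass = 3*fertilizer + 38.
Solve 3*fertilizer + 38 = 14: fertilizer = (14 - 38) / 3 = -8.

fertilizer = -8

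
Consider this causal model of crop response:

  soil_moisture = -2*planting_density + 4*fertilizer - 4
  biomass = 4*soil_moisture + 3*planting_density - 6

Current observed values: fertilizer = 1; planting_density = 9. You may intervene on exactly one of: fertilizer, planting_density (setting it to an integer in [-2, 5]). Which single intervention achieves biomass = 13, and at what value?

set fertilizer = 5

Intervening on fertilizer: with other inputs at their observed values, biomass = 16*fertilizer - 67. Solving for 13 gives fertilizer = 5, within [-2, 5].
Intervening on planting_density: biomass = -5*planting_density - 6. Reaching 13 requires planting_density = -19/5, not an integer.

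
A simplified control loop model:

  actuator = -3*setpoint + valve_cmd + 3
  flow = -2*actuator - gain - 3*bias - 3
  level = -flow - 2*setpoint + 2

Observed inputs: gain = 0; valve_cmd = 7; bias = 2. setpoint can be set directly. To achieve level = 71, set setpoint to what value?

setpoint = -5

Substituting into the actuator equation gives actuator = -3*setpoint + 10.
flow becomes 6*setpoint - 29.
Substituting into the level equation gives level = -8*setpoint + 31.
Solve -8*setpoint + 31 = 71: setpoint = (71 - 31) / -8 = -5.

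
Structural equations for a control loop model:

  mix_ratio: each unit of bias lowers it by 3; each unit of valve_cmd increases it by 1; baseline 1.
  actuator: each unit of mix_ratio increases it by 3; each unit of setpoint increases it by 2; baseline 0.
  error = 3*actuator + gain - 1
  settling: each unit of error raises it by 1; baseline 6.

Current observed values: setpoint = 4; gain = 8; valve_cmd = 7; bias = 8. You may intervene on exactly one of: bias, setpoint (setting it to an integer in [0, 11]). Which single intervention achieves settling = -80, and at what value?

set bias = 7

Intervening on bias: with other inputs at their observed values, settling = -27*bias + 109. Solving for -80 gives bias = 7, within [0, 11].
Intervening on setpoint: settling = 6*setpoint - 131. Reaching -80 requires setpoint = 17/2, not an integer.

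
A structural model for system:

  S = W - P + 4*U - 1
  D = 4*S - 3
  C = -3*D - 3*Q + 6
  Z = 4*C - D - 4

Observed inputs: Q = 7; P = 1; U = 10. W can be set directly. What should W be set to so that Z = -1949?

W = -1

Substituting into the S equation gives S = W + 38.
D becomes 4*W + 149.
This gives C = -12*W - 462.
Substituting into the Z equation gives Z = -52*W - 2001.
Solve -52*W - 2001 = -1949: W = (-1949 + 2001) / -52 = -1.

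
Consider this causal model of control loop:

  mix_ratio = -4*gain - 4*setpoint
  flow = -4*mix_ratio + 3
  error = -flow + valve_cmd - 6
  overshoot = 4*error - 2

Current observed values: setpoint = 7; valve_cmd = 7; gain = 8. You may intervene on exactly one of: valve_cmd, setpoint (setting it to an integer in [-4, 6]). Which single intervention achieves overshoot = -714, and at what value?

Intervening on valve_cmd: overshoot = 4*valve_cmd - 998. Reaching -714 requires valve_cmd = 71, outside [-4, 6].
Intervening on setpoint: with other inputs at their observed values, overshoot = -64*setpoint - 522. Solving for -714 gives setpoint = 3, within [-4, 6].

set setpoint = 3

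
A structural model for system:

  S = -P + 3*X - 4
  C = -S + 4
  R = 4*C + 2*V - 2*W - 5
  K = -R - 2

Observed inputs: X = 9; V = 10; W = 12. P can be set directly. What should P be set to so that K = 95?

Substituting into the S equation gives S = -P + 23.
So C = P - 19.
This gives R = 4*P - 85.
Substituting into the K equation gives K = -4*P + 83.
Solve -4*P + 83 = 95: P = (95 - 83) / -4 = -3.

P = -3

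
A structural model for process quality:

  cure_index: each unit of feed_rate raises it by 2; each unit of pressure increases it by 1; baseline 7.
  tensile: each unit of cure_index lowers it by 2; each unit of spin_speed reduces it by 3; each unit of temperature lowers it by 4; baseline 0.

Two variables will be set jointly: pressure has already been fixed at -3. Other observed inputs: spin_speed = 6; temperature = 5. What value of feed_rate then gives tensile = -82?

With pressure held at -3:
Substituting into the cure_index equation gives cure_index = 2*feed_rate + 4.
This gives tensile = -4*feed_rate - 46.
Solve -4*feed_rate - 46 = -82: feed_rate = (-82 + 46) / -4 = 9.

feed_rate = 9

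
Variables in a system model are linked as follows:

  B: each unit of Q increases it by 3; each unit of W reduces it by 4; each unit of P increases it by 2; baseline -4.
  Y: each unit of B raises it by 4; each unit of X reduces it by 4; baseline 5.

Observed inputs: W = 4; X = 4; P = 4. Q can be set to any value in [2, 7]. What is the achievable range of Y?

Substituting into the B equation gives B = 3*Q - 12.
Y becomes 12*Q - 59.
Linear in Q, so extremes are at the endpoints: Q = 2 gives Y = -35; Q = 7 gives Y = 25.

-35 to 25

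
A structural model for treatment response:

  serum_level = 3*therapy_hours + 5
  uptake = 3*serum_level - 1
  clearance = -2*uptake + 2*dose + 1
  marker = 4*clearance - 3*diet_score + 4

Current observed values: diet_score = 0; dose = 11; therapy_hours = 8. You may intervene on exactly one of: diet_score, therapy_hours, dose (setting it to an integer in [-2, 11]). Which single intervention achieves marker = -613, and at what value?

Intervening on diet_score: with other inputs at their observed values, marker = -3*diet_score - 592. Solving for -613 gives diet_score = 7, within [-2, 11].
Intervening on therapy_hours: marker = -72*therapy_hours - 16. Reaching -613 requires therapy_hours = 199/24, not an integer.
Intervening on dose: marker = 8*dose - 680. Reaching -613 requires dose = 67/8, not an integer.

set diet_score = 7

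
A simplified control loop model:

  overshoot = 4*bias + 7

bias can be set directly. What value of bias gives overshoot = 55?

Solve 4*bias + 7 = 55: bias = (55 - 7) / 4 = 12.

bias = 12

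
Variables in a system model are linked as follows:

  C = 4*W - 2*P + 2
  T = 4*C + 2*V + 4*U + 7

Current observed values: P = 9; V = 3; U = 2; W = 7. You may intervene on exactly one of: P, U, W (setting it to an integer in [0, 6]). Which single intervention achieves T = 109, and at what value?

Intervening on P: with other inputs at their observed values, T = -8*P + 141. Solving for 109 gives P = 4, within [0, 6].
Intervening on U: T = 4*U + 61. Reaching 109 requires U = 12, outside [0, 6].
Intervening on W: T = 16*W - 43. Reaching 109 requires W = 19/2, not an integer.

set P = 4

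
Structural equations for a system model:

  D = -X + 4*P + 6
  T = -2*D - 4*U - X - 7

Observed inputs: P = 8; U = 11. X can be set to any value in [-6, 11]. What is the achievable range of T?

Substituting into the D equation gives D = -X + 38.
Substituting into the T equation gives T = X - 127.
Linear in X, so extremes are at the endpoints: X = -6 gives T = -133; X = 11 gives T = -116.

-133 to -116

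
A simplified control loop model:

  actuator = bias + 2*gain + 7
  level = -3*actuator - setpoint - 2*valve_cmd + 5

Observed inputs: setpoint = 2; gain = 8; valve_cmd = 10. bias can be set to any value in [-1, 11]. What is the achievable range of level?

-119 to -83

Substituting into the actuator equation gives actuator = bias + 23.
Substituting into the level equation gives level = -3*bias - 86.
Linear in bias, so extremes are at the endpoints: bias = -1 gives level = -83; bias = 11 gives level = -119.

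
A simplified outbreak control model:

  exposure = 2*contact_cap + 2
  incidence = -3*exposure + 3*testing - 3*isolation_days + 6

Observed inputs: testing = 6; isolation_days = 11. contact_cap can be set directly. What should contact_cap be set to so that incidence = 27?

contact_cap = -7

Substituting into the incidence equation gives incidence = -6*contact_cap - 15.
Solve -6*contact_cap - 15 = 27: contact_cap = (27 + 15) / -6 = -7.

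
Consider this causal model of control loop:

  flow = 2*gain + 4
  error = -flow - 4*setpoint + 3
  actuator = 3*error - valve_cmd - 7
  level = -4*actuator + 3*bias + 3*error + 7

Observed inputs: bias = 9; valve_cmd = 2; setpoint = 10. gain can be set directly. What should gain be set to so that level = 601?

gain = 9

Substituting into the error equation gives error = -2*gain - 41.
So actuator = -6*gain - 132.
This gives level = 18*gain + 439.
Solve 18*gain + 439 = 601: gain = (601 - 439) / 18 = 9.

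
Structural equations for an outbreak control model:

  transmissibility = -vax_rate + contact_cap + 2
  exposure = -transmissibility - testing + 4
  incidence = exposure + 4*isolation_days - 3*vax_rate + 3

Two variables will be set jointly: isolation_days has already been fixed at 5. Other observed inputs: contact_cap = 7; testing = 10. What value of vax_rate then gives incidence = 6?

With isolation_days held at 5:
Substituting into the transmissibility equation gives transmissibility = -vax_rate + 9.
Substituting into the exposure equation gives exposure = vax_rate - 15.
So incidence = -2*vax_rate + 8.
Solve -2*vax_rate + 8 = 6: vax_rate = (6 - 8) / -2 = 1.

vax_rate = 1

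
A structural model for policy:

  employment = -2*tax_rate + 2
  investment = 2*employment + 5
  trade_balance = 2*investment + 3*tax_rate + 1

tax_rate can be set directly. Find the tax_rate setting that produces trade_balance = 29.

Substituting into the investment equation gives investment = -4*tax_rate + 9.
This gives trade_balance = -5*tax_rate + 19.
Solve -5*tax_rate + 19 = 29: tax_rate = (29 - 19) / -5 = -2.

tax_rate = -2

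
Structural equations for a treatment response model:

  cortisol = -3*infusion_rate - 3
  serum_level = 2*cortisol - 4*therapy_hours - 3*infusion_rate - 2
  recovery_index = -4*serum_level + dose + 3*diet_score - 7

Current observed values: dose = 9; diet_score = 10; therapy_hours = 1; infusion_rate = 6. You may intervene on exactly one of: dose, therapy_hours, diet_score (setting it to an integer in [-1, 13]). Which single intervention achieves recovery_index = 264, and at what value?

set therapy_hours = -1

Intervening on dose: recovery_index = dose + 287. Reaching 264 requires dose = -23, outside [-1, 13].
Intervening on therapy_hours: with other inputs at their observed values, recovery_index = 16*therapy_hours + 280. Solving for 264 gives therapy_hours = -1, within [-1, 13].
Intervening on diet_score: recovery_index = 3*diet_score + 266. Reaching 264 requires diet_score = -2/3, not an integer.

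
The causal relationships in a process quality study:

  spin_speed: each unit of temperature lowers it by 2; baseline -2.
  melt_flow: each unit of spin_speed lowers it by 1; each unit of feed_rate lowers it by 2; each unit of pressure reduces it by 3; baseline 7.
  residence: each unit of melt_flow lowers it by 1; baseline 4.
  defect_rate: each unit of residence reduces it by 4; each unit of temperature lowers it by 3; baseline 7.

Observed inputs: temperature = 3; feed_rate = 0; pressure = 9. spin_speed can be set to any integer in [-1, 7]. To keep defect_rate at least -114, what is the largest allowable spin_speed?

spin_speed = 4

Intervening on spin_speed fixes its value directly, overriding its dependence on temperature.
Substituting into the melt_flow equation gives melt_flow = -spin_speed - 20.
So residence = spin_speed + 24.
Substituting into the defect_rate equation gives defect_rate = -4*spin_speed - 98.
Require -4*spin_speed - 98 ≥ -114, so spin_speed ≤ 4.
The largest integer in [-1, 7] satisfying this is 4.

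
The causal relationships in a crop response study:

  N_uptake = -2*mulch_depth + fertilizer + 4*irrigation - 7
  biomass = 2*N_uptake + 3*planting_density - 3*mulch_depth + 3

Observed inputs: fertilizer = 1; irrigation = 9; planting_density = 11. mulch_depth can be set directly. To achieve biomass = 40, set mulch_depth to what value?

mulch_depth = 8

Substituting into the N_uptake equation gives N_uptake = -2*mulch_depth + 30.
Substituting into the biomass equation gives biomass = -7*mulch_depth + 96.
Solve -7*mulch_depth + 96 = 40: mulch_depth = (40 - 96) / -7 = 8.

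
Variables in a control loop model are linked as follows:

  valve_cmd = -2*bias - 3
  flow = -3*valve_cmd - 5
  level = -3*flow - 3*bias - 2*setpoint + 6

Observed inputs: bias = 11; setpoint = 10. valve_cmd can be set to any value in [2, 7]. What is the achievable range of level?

-14 to 31

Intervening on valve_cmd fixes its value directly, overriding its dependence on bias.
Substituting into the level equation gives level = 9*valve_cmd - 32.
Linear in valve_cmd, so extremes are at the endpoints: valve_cmd = 2 gives level = -14; valve_cmd = 7 gives level = 31.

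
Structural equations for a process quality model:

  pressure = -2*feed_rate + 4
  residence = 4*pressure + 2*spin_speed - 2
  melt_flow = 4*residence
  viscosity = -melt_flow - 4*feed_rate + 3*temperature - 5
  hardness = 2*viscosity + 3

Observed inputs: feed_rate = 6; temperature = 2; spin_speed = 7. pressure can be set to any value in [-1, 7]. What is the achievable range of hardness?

Intervening on pressure fixes its value directly, overriding its dependence on feed_rate.
Substituting into the residence equation gives residence = 4*pressure + 12.
Substituting into the melt_flow equation gives melt_flow = 16*pressure + 48.
Substituting into the viscosity equation gives viscosity = -16*pressure - 71.
Substituting into the hardness equation gives hardness = -32*pressure - 139.
Linear in pressure, so extremes are at the endpoints: pressure = -1 gives hardness = -107; pressure = 7 gives hardness = -363.

-363 to -107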